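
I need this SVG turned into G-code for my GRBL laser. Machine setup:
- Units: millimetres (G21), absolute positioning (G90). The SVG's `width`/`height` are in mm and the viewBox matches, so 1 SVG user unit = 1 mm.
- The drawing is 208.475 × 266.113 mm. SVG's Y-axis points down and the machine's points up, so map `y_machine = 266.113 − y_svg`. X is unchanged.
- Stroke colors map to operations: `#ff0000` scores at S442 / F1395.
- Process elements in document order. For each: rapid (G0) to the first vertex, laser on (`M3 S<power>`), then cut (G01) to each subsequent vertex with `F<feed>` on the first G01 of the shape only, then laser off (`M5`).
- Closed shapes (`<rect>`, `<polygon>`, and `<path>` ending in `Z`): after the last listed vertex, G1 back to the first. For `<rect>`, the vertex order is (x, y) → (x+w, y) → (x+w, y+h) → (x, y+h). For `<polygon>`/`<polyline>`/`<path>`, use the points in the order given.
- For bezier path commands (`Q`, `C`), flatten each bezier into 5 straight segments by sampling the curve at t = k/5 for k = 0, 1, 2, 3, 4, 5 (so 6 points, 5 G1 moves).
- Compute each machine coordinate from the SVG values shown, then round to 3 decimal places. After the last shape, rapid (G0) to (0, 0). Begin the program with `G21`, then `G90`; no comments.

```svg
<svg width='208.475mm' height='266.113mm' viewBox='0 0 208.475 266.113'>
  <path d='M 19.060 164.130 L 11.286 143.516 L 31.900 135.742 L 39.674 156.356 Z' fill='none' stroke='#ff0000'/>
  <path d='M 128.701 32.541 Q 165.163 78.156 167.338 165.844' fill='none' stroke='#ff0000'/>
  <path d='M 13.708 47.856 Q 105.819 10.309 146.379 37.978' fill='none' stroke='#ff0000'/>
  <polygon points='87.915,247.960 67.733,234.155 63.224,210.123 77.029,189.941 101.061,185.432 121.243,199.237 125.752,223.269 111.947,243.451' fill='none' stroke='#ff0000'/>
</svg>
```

viewBox `0 0 208.475 266.113` with mm width/height → 1 unit = 1 mm. Flip: y_m = 266.113 − y_svg.

**Shape 1** — `<path>` regular polygon, stroke `#ff0000` → score (S442, F1395). Machine vertices: (19.060,101.983) → (11.286,122.597) → (31.900,130.371) → (39.674,109.757) → (19.060,101.983). Closed: final G1 returns to the first vertex.

**Shape 2** — `<path>` quadratic bezier, stroke `#ff0000` → score (S442, F1395). Control points (SVG): P0=(128.701,32.541), P1=(165.163,78.156), P2=(167.338,165.844); sampled at t=k/5. Machine vertices: (128.701,233.572) → (141.914,213.643) → (152.385,190.348) → (160.112,163.688) → (165.097,133.661) → (167.338,100.269). Open path.

**Shape 3** — `<path>` quadratic bezier, stroke `#ff0000` → score (S442, F1395). Control points (SVG): P0=(13.708,47.856), P1=(105.819,10.309), P2=(146.379,37.978); sampled at t=k/5. Machine vertices: (13.708,218.257) → (48.490,230.667) → (79.149,237.860) → (105.683,239.836) → (128.093,236.594) → (146.379,228.135). Open path.

**Shape 4** — `<polygon>` regular polygon, stroke `#ff0000` → score (S442, F1395). Machine vertices: (87.915,18.153) → (67.733,31.958) → (63.224,55.990) → (77.029,76.172) → (101.061,80.681) → (121.243,66.876) → (125.752,42.844) → (111.947,22.662) → (87.915,18.153). Closed: final G1 returns to the first vertex.

G21
G90
G0 X19.060 Y101.983
M3 S442
G01 X11.286 Y122.597 F1395
G01 X31.900 Y130.371
G01 X39.674 Y109.757
G01 X19.060 Y101.983
M5
G0 X128.701 Y233.572
M3 S442
G01 X141.914 Y213.643 F1395
G01 X152.385 Y190.348
G01 X160.112 Y163.688
G01 X165.097 Y133.661
G01 X167.338 Y100.269
M5
G0 X13.708 Y218.257
M3 S442
G01 X48.490 Y230.667 F1395
G01 X79.149 Y237.860
G01 X105.683 Y239.836
G01 X128.093 Y236.594
G01 X146.379 Y228.135
M5
G0 X87.915 Y18.153
M3 S442
G01 X67.733 Y31.958 F1395
G01 X63.224 Y55.990
G01 X77.029 Y76.172
G01 X101.061 Y80.681
G01 X121.243 Y66.876
G01 X125.752 Y42.844
G01 X111.947 Y22.662
G01 X87.915 Y18.153
M5
G0 X0.000 Y0.000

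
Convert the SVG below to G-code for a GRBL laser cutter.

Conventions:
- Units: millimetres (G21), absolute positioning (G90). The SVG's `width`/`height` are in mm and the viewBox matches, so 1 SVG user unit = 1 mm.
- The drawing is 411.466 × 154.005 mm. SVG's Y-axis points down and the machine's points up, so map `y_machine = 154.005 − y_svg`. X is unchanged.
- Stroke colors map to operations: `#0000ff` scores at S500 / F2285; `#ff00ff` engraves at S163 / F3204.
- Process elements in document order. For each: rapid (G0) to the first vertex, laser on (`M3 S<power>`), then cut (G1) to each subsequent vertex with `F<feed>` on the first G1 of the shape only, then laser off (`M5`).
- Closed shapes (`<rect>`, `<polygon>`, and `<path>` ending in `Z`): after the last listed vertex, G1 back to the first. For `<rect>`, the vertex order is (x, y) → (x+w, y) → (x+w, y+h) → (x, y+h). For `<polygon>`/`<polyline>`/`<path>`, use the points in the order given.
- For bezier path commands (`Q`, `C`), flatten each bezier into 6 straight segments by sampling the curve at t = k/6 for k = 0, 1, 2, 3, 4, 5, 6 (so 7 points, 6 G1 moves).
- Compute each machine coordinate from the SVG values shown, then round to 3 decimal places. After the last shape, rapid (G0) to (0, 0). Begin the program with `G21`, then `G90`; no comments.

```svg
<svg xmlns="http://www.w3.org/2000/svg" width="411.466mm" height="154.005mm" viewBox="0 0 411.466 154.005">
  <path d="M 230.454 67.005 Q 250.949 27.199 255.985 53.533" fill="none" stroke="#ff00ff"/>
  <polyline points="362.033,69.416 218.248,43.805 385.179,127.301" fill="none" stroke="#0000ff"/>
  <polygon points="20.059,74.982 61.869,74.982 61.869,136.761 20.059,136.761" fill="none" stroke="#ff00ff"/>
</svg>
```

Since the viewBox matches the mm dimensions, user units are millimetres directly. The only transform is the Y-flip y_m = 154.005 − y_svg.

Shape 1 is a quadratic bezier drawn with `<path>`. Its stroke #ff00ff means engrave at S163, F3204. After flipping Y the toolpath is (230.454,87.000) → (236.856,98.431) → (242.400,106.188) → (247.084,110.271) → (250.910,110.679) → (253.877,107.413) → (255.985,100.472).

Shape 2 is a open polyline drawn with `<polyline>`. Its stroke #0000ff means score at S500, F2285. After flipping Y the toolpath is (362.033,84.589) → (218.248,110.200) → (385.179,26.704).

Shape 3 is a rectangle drawn with `<polygon>`. Its stroke #ff00ff means engrave at S163, F3204. After flipping Y the toolpath is (20.059,79.023) → (61.869,79.023) → (61.869,17.244) → (20.059,17.244) → (20.059,79.023), returning to the start.

G21
G90
G0 X230.454 Y87.000
M3 S163
G1 X236.856 Y98.431 F3204
G1 X242.400 Y106.188
G1 X247.084 Y110.271
G1 X250.910 Y110.679
G1 X253.877 Y107.413
G1 X255.985 Y100.472
M5
G0 X362.033 Y84.589
M3 S500
G1 X218.248 Y110.200 F2285
G1 X385.179 Y26.704
M5
G0 X20.059 Y79.023
M3 S163
G1 X61.869 Y79.023 F3204
G1 X61.869 Y17.244
G1 X20.059 Y17.244
G1 X20.059 Y79.023
M5
G0 X0.000 Y0.000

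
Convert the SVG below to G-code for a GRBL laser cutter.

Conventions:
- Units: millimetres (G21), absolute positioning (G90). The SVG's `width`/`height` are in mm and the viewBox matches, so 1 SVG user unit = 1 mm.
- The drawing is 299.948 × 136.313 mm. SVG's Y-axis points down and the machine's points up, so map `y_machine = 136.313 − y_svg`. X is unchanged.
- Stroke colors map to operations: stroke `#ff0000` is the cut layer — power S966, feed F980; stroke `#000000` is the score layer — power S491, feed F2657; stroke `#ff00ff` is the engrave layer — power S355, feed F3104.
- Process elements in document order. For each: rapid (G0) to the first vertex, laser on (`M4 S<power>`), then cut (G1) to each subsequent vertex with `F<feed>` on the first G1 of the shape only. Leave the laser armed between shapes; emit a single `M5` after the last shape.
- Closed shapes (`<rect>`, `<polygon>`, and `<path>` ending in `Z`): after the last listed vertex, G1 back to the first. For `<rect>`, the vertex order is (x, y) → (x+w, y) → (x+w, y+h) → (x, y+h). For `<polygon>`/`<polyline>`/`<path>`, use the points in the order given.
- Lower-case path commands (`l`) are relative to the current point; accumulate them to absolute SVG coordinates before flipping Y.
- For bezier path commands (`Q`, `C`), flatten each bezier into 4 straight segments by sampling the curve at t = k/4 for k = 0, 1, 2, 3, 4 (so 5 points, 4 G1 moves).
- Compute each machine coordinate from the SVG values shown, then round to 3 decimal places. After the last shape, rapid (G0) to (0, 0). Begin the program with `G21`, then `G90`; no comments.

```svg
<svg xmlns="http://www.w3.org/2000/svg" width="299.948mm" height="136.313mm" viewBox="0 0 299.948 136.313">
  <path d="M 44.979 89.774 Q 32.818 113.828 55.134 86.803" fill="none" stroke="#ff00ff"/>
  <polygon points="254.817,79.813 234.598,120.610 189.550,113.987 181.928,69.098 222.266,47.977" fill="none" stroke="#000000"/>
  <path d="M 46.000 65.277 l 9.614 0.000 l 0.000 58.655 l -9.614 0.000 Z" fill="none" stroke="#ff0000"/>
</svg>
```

Since the viewBox matches the mm dimensions, user units are millimetres directly. The only transform is the Y-flip y_m = 136.313 − y_svg.

Shape 1 is a quadratic bezier drawn with `<path>`. Its stroke #ff00ff means engrave at S355, F3104. After flipping Y the toolpath is (44.979,46.539) → (41.053,37.704) → (41.437,35.255) → (46.131,39.190) → (55.134,49.510).

Shape 2 is a regular polygon drawn with `<polygon>`. Its stroke #000000 means score at S491, F2657. After flipping Y the toolpath is (254.817,56.500) → (234.598,15.703) → (189.550,22.326) → (181.928,67.215) → (222.266,88.336) → (254.817,56.500), returning to the start.

Shape 3 is a rectangle drawn with `<path>`. Its stroke #ff0000 means cut at S966, F980. After flipping Y the toolpath is (46.000,71.036) → (55.614,71.036) → (55.614,12.381) → (46.000,12.381) → (46.000,71.036), returning to the start.

G21
G90
G0 X44.979 Y46.539
M4 S355
G1 X41.053 Y37.704 F3104
G1 X41.437 Y35.255
G1 X46.131 Y39.190
G1 X55.134 Y49.510
G0 X254.817 Y56.500
M4 S491
G1 X234.598 Y15.703 F2657
G1 X189.550 Y22.326
G1 X181.928 Y67.215
G1 X222.266 Y88.336
G1 X254.817 Y56.500
G0 X46.000 Y71.036
M4 S966
G1 X55.614 Y71.036 F980
G1 X55.614 Y12.381
G1 X46.000 Y12.381
G1 X46.000 Y71.036
M5
G0 X0.000 Y0.000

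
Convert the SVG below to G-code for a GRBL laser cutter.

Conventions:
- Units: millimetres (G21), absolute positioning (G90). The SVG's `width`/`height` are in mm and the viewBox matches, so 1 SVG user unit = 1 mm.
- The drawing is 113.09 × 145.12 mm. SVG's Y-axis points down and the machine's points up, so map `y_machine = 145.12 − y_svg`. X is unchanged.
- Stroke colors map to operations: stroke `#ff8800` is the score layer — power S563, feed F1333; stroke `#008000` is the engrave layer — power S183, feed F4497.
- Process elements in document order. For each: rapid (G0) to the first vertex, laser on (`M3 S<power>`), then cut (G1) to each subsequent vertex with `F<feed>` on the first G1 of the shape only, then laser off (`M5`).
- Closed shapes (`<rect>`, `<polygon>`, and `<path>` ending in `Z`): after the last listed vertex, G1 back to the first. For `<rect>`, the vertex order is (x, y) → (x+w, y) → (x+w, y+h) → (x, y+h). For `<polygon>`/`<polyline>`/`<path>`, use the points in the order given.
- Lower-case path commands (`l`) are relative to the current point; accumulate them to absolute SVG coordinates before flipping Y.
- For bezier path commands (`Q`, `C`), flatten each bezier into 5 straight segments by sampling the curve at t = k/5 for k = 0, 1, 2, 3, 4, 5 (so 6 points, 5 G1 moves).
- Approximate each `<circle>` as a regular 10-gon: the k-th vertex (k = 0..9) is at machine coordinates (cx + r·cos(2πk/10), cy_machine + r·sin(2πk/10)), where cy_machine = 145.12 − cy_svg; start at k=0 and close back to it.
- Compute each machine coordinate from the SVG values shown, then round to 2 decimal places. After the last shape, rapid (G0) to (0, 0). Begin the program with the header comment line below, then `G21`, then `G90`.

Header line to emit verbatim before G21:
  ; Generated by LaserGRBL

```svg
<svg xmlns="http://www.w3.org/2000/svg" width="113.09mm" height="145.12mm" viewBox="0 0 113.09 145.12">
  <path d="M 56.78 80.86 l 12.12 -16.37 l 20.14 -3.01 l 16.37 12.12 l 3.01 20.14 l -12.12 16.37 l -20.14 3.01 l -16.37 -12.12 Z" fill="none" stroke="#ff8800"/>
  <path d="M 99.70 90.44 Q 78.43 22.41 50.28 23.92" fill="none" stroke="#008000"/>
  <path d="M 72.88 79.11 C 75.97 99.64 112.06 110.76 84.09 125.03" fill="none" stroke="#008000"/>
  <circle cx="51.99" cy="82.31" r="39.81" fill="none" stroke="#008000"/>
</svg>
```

1 u = 1 mm; y_m = 145.12 − y.

[1] `<path>` regular polygon, #ff8800→score S563 F1333: (56.78,64.26) → (68.90,80.63) → (89.04,83.64) → (105.41,71.52) → (108.42,51.38) → (96.30,35.01) → (76.16,32.00) → (59.79,44.12) → (56.78,64.26) (closed)

[2] `<path>` quadratic bezier, #008000→engrave S183 F4497: (99.70,54.68) → (90.92,79.11) → (81.58,97.98) → (71.70,111.28) → (61.26,119.02) → (50.28,121.20)

[3] `<path>` cubic bezier, #008000→engrave S183 F4497: (72.88,66.01) → (77.92,54.72) → (86.22,45.09) → (93.12,36.51) → (93.96,28.37) → (84.09,20.09)

[4] `<circle>` circle, #008000→engrave S183 F4497: (91.80,62.81) → (84.20,86.21) → (64.29,100.67) → (39.69,100.67) → (19.78,86.21) → (12.18,62.81) → (19.78,39.41) → (39.69,24.95) → (64.29,24.95) → (84.20,39.41) → (91.80,62.81) (closed)

; Generated by LaserGRBL
G21
G90
G0 X56.78 Y64.26
M3 S563
G1 X68.90 Y80.63 F1333
G1 X89.04 Y83.64
G1 X105.41 Y71.52
G1 X108.42 Y51.38
G1 X96.30 Y35.01
G1 X76.16 Y32.00
G1 X59.79 Y44.12
G1 X56.78 Y64.26
M5
G0 X99.70 Y54.68
M3 S183
G1 X90.92 Y79.11 F4497
G1 X81.58 Y97.98
G1 X71.70 Y111.28
G1 X61.26 Y119.02
G1 X50.28 Y121.20
M5
G0 X72.88 Y66.01
M3 S183
G1 X77.92 Y54.72 F4497
G1 X86.22 Y45.09
G1 X93.12 Y36.51
G1 X93.96 Y28.37
G1 X84.09 Y20.09
M5
G0 X91.80 Y62.81
M3 S183
G1 X84.20 Y86.21 F4497
G1 X64.29 Y100.67
G1 X39.69 Y100.67
G1 X19.78 Y86.21
G1 X12.18 Y62.81
G1 X19.78 Y39.41
G1 X39.69 Y24.95
G1 X64.29 Y24.95
G1 X84.20 Y39.41
G1 X91.80 Y62.81
M5
G0 X0.00 Y0.00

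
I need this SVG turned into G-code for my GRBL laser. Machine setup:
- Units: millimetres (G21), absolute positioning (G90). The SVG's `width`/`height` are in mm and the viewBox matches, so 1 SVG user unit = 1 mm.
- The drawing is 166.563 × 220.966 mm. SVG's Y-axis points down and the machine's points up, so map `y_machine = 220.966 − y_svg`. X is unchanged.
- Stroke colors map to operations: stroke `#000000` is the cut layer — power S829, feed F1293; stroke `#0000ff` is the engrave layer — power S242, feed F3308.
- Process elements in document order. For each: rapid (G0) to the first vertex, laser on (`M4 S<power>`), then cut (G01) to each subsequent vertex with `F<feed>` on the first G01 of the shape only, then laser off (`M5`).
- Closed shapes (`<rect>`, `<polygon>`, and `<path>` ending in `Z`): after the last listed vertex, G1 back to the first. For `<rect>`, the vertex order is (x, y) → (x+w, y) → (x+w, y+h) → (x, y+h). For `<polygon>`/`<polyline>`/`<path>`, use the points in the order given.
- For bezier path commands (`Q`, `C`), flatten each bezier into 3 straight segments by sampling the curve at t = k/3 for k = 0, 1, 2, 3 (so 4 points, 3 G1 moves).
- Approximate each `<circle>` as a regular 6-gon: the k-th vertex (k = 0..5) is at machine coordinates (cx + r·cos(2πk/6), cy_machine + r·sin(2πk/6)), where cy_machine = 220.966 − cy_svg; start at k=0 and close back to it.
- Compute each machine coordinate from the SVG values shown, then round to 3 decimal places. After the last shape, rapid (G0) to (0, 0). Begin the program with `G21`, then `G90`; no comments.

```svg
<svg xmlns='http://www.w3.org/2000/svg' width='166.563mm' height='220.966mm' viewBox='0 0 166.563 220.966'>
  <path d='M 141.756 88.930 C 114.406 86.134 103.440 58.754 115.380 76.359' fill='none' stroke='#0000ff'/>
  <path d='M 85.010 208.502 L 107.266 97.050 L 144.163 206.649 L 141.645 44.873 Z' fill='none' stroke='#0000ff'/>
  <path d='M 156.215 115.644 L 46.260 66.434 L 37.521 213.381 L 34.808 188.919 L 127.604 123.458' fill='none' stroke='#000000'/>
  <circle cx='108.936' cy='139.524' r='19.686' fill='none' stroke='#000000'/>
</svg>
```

G21
G90
G0 X141.756 Y132.036
M4 S242
G01 X120.109 Y140.450 F3308
G01 X110.834 Y149.794
G01 X115.380 Y144.607
M5
G0 X85.010 Y12.464
M4 S242
G01 X107.266 Y123.916 F3308
G01 X144.163 Y14.317
G01 X141.645 Y176.093
G01 X85.010 Y12.464
M5
G0 X156.215 Y105.322
M4 S829
G01 X46.260 Y154.532 F1293
G01 X37.521 Y7.585
G01 X34.808 Y32.047
G01 X127.604 Y97.508
M5
G0 X128.622 Y81.442
M4 S829
G01 X118.779 Y98.491 F1293
G01 X99.093 Y98.491
G01 X89.250 Y81.442
G01 X99.093 Y64.393
G01 X118.779 Y64.393
G01 X128.622 Y81.442
M5
G0 X0.000 Y0.000

1 u = 1 mm; y_m = 220.966 − y.

[1] `<path>` cubic bezier, #0000ff→engrave S242 F3308: (141.756,132.036) → (120.109,140.450) → (110.834,149.794) → (115.380,144.607)

[2] `<path>` closed polygon, #0000ff→engrave S242 F3308: (85.010,12.464) → (107.266,123.916) → (144.163,14.317) → (141.645,176.093) → (85.010,12.464) (closed)

[3] `<path>` open polyline, #000000→cut S829 F1293: (156.215,105.322) → (46.260,154.532) → (37.521,7.585) → (34.808,32.047) → (127.604,97.508)

[4] `<circle>` circle, #000000→cut S829 F1293: (128.622,81.442) → (118.779,98.491) → (99.093,98.491) → (89.250,81.442) → (99.093,64.393) → (118.779,64.393) → (128.622,81.442) (closed)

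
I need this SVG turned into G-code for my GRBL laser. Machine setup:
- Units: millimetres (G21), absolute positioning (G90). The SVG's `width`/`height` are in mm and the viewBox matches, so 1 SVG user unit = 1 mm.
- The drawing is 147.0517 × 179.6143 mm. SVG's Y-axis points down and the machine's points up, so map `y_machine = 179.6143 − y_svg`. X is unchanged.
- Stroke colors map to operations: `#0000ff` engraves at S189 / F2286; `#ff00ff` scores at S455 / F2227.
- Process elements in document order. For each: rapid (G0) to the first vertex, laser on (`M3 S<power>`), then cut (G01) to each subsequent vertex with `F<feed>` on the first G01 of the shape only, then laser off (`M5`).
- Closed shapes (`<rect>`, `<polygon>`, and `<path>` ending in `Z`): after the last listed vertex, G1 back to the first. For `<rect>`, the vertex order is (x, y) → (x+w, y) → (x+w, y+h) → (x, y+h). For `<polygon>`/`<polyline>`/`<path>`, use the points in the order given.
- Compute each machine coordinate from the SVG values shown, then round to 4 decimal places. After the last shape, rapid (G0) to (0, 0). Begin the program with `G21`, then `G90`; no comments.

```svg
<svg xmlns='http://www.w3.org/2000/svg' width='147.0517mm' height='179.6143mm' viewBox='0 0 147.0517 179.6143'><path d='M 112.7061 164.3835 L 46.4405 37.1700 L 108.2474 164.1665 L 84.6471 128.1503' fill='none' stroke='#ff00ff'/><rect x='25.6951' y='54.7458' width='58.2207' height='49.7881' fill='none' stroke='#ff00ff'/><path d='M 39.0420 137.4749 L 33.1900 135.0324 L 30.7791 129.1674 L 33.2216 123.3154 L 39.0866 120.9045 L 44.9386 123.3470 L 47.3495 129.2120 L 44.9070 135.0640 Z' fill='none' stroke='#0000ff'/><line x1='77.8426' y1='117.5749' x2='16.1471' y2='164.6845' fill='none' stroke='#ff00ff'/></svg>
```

1 u = 1 mm; y_m = 179.6143 − y.

[1] `<path>` open polyline, #ff00ff→score S455 F2227: (112.7061,15.2308) → (46.4405,142.4443) → (108.2474,15.4478) → (84.6471,51.4640)

[2] `<rect>` rectangle, #ff00ff→score S455 F2227: (25.6951,124.8685) → (83.9158,124.8685) → (83.9158,75.0804) → (25.6951,75.0804) → (25.6951,124.8685) (closed)

[3] `<path>` regular polygon, #0000ff→engrave S189 F2286: (39.0420,42.1394) → (33.1900,44.5819) → (30.7791,50.4469) → (33.2216,56.2989) → (39.0866,58.7098) → (44.9386,56.2673) → (47.3495,50.4023) → (44.9070,44.5503) → (39.0420,42.1394) (closed)

[4] `<line>` line segment, #ff00ff→score S455 F2227: (77.8426,62.0394) → (16.1471,14.9298)

G21
G90
G0 X112.7061 Y15.2308
M3 S455
G01 X46.4405 Y142.4443 F2227
G01 X108.2474 Y15.4478
G01 X84.6471 Y51.4640
M5
G0 X25.6951 Y124.8685
M3 S455
G01 X83.9158 Y124.8685 F2227
G01 X83.9158 Y75.0804
G01 X25.6951 Y75.0804
G01 X25.6951 Y124.8685
M5
G0 X39.0420 Y42.1394
M3 S189
G01 X33.1900 Y44.5819 F2286
G01 X30.7791 Y50.4469
G01 X33.2216 Y56.2989
G01 X39.0866 Y58.7098
G01 X44.9386 Y56.2673
G01 X47.3495 Y50.4023
G01 X44.9070 Y44.5503
G01 X39.0420 Y42.1394
M5
G0 X77.8426 Y62.0394
M3 S455
G01 X16.1471 Y14.9298 F2227
M5
G0 X0.0000 Y0.0000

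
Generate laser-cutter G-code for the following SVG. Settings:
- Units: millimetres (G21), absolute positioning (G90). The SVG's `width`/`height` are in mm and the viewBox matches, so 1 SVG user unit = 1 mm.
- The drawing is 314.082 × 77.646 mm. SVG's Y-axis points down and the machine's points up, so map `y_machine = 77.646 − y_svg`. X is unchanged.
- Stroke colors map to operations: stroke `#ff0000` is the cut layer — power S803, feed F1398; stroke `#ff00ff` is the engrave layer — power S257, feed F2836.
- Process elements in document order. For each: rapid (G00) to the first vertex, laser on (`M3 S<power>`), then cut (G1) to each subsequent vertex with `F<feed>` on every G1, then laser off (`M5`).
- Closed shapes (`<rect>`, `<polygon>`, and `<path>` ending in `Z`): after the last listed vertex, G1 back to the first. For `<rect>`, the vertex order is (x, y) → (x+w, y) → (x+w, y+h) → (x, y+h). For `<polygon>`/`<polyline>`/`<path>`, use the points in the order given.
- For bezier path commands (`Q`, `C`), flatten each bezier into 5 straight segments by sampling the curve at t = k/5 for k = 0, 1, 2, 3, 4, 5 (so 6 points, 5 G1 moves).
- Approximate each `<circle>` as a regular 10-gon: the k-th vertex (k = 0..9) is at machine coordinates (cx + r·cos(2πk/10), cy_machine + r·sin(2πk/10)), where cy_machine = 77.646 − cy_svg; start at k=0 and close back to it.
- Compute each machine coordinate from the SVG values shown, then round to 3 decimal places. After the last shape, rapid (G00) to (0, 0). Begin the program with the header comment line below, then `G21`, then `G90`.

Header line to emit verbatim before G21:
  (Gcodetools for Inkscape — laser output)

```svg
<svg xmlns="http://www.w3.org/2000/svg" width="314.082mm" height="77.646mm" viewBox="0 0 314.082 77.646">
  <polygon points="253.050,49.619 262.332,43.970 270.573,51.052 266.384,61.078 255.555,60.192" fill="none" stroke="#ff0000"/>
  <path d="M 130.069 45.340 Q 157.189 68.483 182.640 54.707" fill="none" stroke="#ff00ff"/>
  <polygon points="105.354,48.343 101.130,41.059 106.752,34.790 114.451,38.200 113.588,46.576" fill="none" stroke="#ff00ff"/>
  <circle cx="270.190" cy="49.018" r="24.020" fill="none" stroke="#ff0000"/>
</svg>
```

viewBox `0 0 314.082 77.646` with mm width/height → 1 unit = 1 mm. Flip: y_m = 77.646 − y_svg.

**Shape 1** — `<polygon>` regular polygon, stroke `#ff0000` → cut (S803, F1398). Machine vertices: (253.050,28.027) → (262.332,33.676) → (270.573,26.594) → (266.384,16.568) → (255.555,17.454) → (253.050,28.027). Closed: final G1 returns to the first vertex.

**Shape 2** — `<path>` quadratic bezier, stroke `#ff00ff` → engrave (S257, F2836). Control points (SVG): P0=(130.069,45.340), P1=(157.189,68.483), P2=(182.640,54.707); sampled at t=k/5. Machine vertices: (130.069,32.306) → (140.850,24.526) → (151.498,19.699) → (162.012,17.825) → (172.393,18.905) → (182.640,22.939). Open path.

**Shape 3** — `<polygon>` regular polygon, stroke `#ff00ff` → engrave (S257, F2836). Machine vertices: (105.354,29.303) → (101.130,36.587) → (106.752,42.856) → (114.451,39.446) → (113.588,31.070) → (105.354,29.303). Closed: final G1 returns to the first vertex.

**Shape 4** — `<circle>` circle, stroke `#ff0000` → cut (S803, F1398). Machine vertices: (294.210,28.628) → (289.623,42.747) → (277.613,51.472) → (262.767,51.472) → (250.757,42.747) → (246.170,28.628) → (250.757,14.509) → (262.767,5.784) → (277.613,5.784) → (289.623,14.509) → (294.210,28.628). Closed: final G1 returns to the first vertex.

(Gcodetools for Inkscape — laser output)
G21
G90
G00 X253.050 Y28.027
M3 S803
G1 X262.332 Y33.676 F1398
G1 X270.573 Y26.594 F1398
G1 X266.384 Y16.568 F1398
G1 X255.555 Y17.454 F1398
G1 X253.050 Y28.027 F1398
M5
G00 X130.069 Y32.306
M3 S257
G1 X140.850 Y24.526 F2836
G1 X151.498 Y19.699 F2836
G1 X162.012 Y17.825 F2836
G1 X172.393 Y18.905 F2836
G1 X182.640 Y22.939 F2836
M5
G00 X105.354 Y29.303
M3 S257
G1 X101.130 Y36.587 F2836
G1 X106.752 Y42.856 F2836
G1 X114.451 Y39.446 F2836
G1 X113.588 Y31.070 F2836
G1 X105.354 Y29.303 F2836
M5
G00 X294.210 Y28.628
M3 S803
G1 X289.623 Y42.747 F1398
G1 X277.613 Y51.472 F1398
G1 X262.767 Y51.472 F1398
G1 X250.757 Y42.747 F1398
G1 X246.170 Y28.628 F1398
G1 X250.757 Y14.509 F1398
G1 X262.767 Y5.784 F1398
G1 X277.613 Y5.784 F1398
G1 X289.623 Y14.509 F1398
G1 X294.210 Y28.628 F1398
M5
G00 X0.000 Y0.000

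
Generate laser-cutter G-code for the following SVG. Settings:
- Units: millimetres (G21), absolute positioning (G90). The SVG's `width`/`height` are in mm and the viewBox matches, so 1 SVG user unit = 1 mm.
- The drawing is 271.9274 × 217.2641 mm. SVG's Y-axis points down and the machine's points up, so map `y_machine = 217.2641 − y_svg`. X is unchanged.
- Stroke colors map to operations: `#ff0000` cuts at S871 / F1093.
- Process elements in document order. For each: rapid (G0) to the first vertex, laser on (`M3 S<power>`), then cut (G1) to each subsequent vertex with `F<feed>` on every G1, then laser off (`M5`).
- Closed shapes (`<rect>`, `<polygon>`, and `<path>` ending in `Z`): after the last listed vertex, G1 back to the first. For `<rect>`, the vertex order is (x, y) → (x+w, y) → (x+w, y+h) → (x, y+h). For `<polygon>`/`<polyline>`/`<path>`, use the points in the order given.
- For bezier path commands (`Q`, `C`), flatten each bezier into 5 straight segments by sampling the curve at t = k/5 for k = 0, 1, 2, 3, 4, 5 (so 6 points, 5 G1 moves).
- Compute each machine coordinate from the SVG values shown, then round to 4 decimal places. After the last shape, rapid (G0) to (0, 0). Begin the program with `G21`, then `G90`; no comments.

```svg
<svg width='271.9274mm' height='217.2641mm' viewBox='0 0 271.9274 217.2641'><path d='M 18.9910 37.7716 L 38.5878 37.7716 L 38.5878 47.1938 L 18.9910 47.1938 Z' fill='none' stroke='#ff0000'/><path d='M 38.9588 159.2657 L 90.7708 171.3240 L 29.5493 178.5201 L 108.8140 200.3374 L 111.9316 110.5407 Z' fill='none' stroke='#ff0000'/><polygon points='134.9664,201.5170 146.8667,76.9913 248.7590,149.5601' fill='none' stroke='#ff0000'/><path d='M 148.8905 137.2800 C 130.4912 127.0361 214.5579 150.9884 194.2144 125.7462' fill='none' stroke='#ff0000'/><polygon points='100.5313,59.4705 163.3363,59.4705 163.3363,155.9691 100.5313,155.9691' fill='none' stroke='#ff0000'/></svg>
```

G21
G90
G0 X18.9910 Y179.4925
M3 S871
G1 X38.5878 Y179.4925 F1093
G1 X38.5878 Y170.0703 F1093
G1 X18.9910 Y170.0703 F1093
G1 X18.9910 Y179.4925 F1093
M5
G0 X38.9588 Y57.9984
M3 S871
G1 X90.7708 Y45.9401 F1093
G1 X29.5493 Y38.7440 F1093
G1 X108.8140 Y16.9267 F1093
G1 X111.9316 Y106.7234 F1093
G1 X38.9588 Y57.9984 F1093
M5
G0 X134.9664 Y15.7471
M3 S871
G1 X146.8667 Y140.2728 F1093
G1 X248.7590 Y67.7040 F1093
G1 X134.9664 Y15.7471 F1093
M5
G0 X148.8905 Y79.9841
M3 S871
G1 X148.4918 Y82.6940 F1093
G1 X162.7549 Y81.1996 F1093
G1 X181.7498 Y79.5036 F1093
G1 X195.5463 Y81.6088 F1093
G1 X194.2144 Y91.5179 F1093
M5
G0 X100.5313 Y157.7936
M3 S871
G1 X163.3363 Y157.7936 F1093
G1 X163.3363 Y61.2950 F1093
G1 X100.5313 Y61.2950 F1093
G1 X100.5313 Y157.7936 F1093
M5
G0 X0.0000 Y0.0000

1 u = 1 mm; y_m = 217.2641 − y.

[1] `<path>` rectangle, #ff0000→cut S871 F1093: (18.9910,179.4925) → (38.5878,179.4925) → (38.5878,170.0703) → (18.9910,170.0703) → (18.9910,179.4925) (closed)

[2] `<path>` closed polygon, #ff0000→cut S871 F1093: (38.9588,57.9984) → (90.7708,45.9401) → (29.5493,38.7440) → (108.8140,16.9267) → (111.9316,106.7234) → (38.9588,57.9984) (closed)

[3] `<polygon>` regular polygon, #ff0000→cut S871 F1093: (134.9664,15.7471) → (146.8667,140.2728) → (248.7590,67.7040) → (134.9664,15.7471) (closed)

[4] `<path>` cubic bezier, #ff0000→cut S871 F1093: (148.8905,79.9841) → (148.4918,82.6940) → (162.7549,81.1996) → (181.7498,79.5036) → (195.5463,81.6088) → (194.2144,91.5179)

[5] `<polygon>` rectangle, #ff0000→cut S871 F1093: (100.5313,157.7936) → (163.3363,157.7936) → (163.3363,61.2950) → (100.5313,61.2950) → (100.5313,157.7936) (closed)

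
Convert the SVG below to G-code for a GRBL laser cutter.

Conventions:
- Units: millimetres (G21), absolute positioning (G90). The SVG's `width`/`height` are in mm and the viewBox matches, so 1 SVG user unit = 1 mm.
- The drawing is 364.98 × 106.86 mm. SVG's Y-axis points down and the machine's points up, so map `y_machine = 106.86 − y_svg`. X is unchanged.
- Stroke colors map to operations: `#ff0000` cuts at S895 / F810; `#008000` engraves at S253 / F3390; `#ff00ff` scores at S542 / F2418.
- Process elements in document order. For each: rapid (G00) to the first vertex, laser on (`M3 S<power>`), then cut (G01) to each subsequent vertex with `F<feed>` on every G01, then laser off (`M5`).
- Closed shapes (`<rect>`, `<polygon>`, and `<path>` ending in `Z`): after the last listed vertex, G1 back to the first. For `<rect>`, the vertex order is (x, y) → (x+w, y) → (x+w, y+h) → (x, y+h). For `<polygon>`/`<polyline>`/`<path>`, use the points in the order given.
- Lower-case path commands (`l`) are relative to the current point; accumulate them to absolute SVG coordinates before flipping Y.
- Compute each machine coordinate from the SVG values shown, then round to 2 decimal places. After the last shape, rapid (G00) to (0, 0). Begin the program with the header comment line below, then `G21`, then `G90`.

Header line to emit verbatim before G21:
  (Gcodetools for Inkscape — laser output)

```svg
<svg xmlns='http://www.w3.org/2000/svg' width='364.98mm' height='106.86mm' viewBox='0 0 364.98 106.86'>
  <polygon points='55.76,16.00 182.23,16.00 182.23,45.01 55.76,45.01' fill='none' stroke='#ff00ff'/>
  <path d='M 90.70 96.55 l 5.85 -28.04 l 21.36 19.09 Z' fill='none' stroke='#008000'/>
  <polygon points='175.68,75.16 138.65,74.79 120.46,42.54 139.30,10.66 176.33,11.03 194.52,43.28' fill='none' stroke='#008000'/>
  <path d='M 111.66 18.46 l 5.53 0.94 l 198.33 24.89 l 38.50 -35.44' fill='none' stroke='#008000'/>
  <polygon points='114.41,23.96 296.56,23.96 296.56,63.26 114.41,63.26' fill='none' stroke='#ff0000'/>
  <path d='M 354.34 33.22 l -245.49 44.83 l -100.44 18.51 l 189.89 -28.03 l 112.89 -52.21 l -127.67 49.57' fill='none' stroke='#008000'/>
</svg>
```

Since the viewBox matches the mm dimensions, user units are millimetres directly. The only transform is the Y-flip y_m = 106.86 − y_svg.

Shape 1 is a rectangle drawn with `<polygon>`. Its stroke #ff00ff means score at S542, F2418. After flipping Y the toolpath is (55.76,90.86) → (182.23,90.86) → (182.23,61.85) → (55.76,61.85) → (55.76,90.86), returning to the start.

Shape 2 is a regular polygon drawn with `<path>`. Its stroke #008000 means engrave at S253, F3390. After flipping Y the toolpath is (90.70,10.31) → (96.55,38.35) → (117.91,19.26) → (90.70,10.31), returning to the start.

Shape 3 is a regular polygon drawn with `<polygon>`. Its stroke #008000 means engrave at S253, F3390. After flipping Y the toolpath is (175.68,31.70) → (138.65,32.07) → (120.46,64.32) → (139.30,96.20) → (176.33,95.83) → (194.52,63.58) → (175.68,31.70), returning to the start.

Shape 4 is a open polyline drawn with `<path>`. Its stroke #008000 means engrave at S253, F3390. After flipping Y the toolpath is (111.66,88.40) → (117.19,87.46) → (315.52,62.57) → (354.02,98.01).

Shape 5 is a rectangle drawn with `<polygon>`. Its stroke #ff0000 means cut at S895, F810. After flipping Y the toolpath is (114.41,82.90) → (296.56,82.90) → (296.56,43.60) → (114.41,43.60) → (114.41,82.90), returning to the start.

Shape 6 is a open polyline drawn with `<path>`. Its stroke #008000 means engrave at S253, F3390. After flipping Y the toolpath is (354.34,73.64) → (108.85,28.81) → (8.41,10.30) → (198.30,38.33) → (311.19,90.54) → (183.52,40.97).

(Gcodetools for Inkscape — laser output)
G21
G90
G00 X55.76 Y90.86
M3 S542
G01 X182.23 Y90.86 F2418
G01 X182.23 Y61.85 F2418
G01 X55.76 Y61.85 F2418
G01 X55.76 Y90.86 F2418
M5
G00 X90.70 Y10.31
M3 S253
G01 X96.55 Y38.35 F3390
G01 X117.91 Y19.26 F3390
G01 X90.70 Y10.31 F3390
M5
G00 X175.68 Y31.70
M3 S253
G01 X138.65 Y32.07 F3390
G01 X120.46 Y64.32 F3390
G01 X139.30 Y96.20 F3390
G01 X176.33 Y95.83 F3390
G01 X194.52 Y63.58 F3390
G01 X175.68 Y31.70 F3390
M5
G00 X111.66 Y88.40
M3 S253
G01 X117.19 Y87.46 F3390
G01 X315.52 Y62.57 F3390
G01 X354.02 Y98.01 F3390
M5
G00 X114.41 Y82.90
M3 S895
G01 X296.56 Y82.90 F810
G01 X296.56 Y43.60 F810
G01 X114.41 Y43.60 F810
G01 X114.41 Y82.90 F810
M5
G00 X354.34 Y73.64
M3 S253
G01 X108.85 Y28.81 F3390
G01 X8.41 Y10.30 F3390
G01 X198.30 Y38.33 F3390
G01 X311.19 Y90.54 F3390
G01 X183.52 Y40.97 F3390
M5
G00 X0.00 Y0.00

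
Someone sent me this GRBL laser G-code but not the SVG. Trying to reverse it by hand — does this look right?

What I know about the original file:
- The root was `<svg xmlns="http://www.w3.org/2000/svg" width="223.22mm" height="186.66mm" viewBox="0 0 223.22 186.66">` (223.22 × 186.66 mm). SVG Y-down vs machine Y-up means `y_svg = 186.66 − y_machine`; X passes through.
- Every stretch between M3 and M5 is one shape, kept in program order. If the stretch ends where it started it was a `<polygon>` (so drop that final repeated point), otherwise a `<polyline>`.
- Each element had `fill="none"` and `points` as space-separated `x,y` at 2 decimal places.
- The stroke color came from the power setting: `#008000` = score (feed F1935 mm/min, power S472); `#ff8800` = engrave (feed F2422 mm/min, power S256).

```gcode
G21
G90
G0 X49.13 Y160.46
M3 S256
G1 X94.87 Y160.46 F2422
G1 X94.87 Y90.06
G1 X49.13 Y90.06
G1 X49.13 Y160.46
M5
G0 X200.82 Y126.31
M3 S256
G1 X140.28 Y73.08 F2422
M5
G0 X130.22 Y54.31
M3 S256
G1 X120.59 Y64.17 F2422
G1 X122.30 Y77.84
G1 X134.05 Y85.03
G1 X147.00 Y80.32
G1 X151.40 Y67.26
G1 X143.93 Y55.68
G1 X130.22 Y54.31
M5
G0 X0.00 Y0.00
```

Each laser-on run becomes one SVG element. Flip Y back into SVG space with y_svg = 186.66 − y_machine. Every run uses S256, so all elements get stroke `#ff8800` (engrave).

Run 1: The run returns to its start, so emit a `<polygon>` with points (Y-flipped): 49.13,26.20 94.87,26.20 94.87,96.60 49.13,96.60.

Run 2: The run is open, so emit a `<polyline>` with points (Y-flipped): 200.82,60.35 140.28,113.58.

Run 3: The run returns to its start, so emit a `<polygon>` with points (Y-flipped): 130.22,132.35 120.59,122.49 122.30,108.82 134.05,101.63 147.00,106.34 151.40,119.40 143.93,130.98.

<svg xmlns="http://www.w3.org/2000/svg" width="223.22mm" height="186.66mm" viewBox="0 0 223.22 186.66">
  <polygon points="49.13,26.20 94.87,26.20 94.87,96.60 49.13,96.60" fill="none" stroke="#ff8800"/>
  <polyline points="200.82,60.35 140.28,113.58" fill="none" stroke="#ff8800"/>
  <polygon points="130.22,132.35 120.59,122.49 122.30,108.82 134.05,101.63 147.00,106.34 151.40,119.40 143.93,130.98" fill="none" stroke="#ff8800"/>
</svg>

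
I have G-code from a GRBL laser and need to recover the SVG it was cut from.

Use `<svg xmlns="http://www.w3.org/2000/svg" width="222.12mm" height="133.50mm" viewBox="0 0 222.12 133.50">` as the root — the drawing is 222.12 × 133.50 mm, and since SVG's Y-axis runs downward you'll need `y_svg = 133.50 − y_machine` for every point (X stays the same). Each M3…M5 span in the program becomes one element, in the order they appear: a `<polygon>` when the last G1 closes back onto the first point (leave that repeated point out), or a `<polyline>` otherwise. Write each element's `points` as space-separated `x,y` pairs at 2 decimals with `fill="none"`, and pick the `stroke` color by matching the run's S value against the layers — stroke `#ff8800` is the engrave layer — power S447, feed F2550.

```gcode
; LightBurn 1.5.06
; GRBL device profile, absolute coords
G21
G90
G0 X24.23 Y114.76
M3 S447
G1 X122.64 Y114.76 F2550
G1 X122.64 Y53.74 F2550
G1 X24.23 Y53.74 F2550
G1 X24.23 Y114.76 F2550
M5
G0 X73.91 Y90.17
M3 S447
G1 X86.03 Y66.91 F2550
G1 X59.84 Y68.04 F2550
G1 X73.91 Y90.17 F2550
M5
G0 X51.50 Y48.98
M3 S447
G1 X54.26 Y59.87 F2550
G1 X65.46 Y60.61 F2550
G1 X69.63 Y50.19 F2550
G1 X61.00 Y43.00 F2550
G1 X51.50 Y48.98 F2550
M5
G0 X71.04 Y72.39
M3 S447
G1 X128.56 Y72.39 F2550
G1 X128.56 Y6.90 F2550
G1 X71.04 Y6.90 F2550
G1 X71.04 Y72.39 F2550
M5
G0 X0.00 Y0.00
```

<svg xmlns="http://www.w3.org/2000/svg" width="222.12mm" height="133.50mm" viewBox="0 0 222.12 133.50">
  <polygon points="24.23,18.74 122.64,18.74 122.64,79.76 24.23,79.76" fill="none" stroke="#ff8800"/>
  <polygon points="73.91,43.33 86.03,66.59 59.84,65.46" fill="none" stroke="#ff8800"/>
  <polygon points="51.50,84.52 54.26,73.63 65.46,72.89 69.63,83.31 61.00,90.50" fill="none" stroke="#ff8800"/>
  <polygon points="71.04,61.11 128.56,61.11 128.56,126.60 71.04,126.60" fill="none" stroke="#ff8800"/>
</svg>

Each laser-on run becomes one SVG element. Flip Y back into SVG space with y_svg = 133.50 − y_machine. Every run uses S447, so all elements get stroke `#ff8800` (engrave).

Run 1: The run returns to its start, so emit a `<polygon>` with points (Y-flipped): 24.23,18.74 122.64,18.74 122.64,79.76 24.23,79.76.

Run 2: The run returns to its start, so emit a `<polygon>` with points (Y-flipped): 73.91,43.33 86.03,66.59 59.84,65.46.

Run 3: The run returns to its start, so emit a `<polygon>` with points (Y-flipped): 51.50,84.52 54.26,73.63 65.46,72.89 69.63,83.31 61.00,90.50.

Run 4: The run returns to its start, so emit a `<polygon>` with points (Y-flipped): 71.04,61.11 128.56,61.11 128.56,126.60 71.04,126.60.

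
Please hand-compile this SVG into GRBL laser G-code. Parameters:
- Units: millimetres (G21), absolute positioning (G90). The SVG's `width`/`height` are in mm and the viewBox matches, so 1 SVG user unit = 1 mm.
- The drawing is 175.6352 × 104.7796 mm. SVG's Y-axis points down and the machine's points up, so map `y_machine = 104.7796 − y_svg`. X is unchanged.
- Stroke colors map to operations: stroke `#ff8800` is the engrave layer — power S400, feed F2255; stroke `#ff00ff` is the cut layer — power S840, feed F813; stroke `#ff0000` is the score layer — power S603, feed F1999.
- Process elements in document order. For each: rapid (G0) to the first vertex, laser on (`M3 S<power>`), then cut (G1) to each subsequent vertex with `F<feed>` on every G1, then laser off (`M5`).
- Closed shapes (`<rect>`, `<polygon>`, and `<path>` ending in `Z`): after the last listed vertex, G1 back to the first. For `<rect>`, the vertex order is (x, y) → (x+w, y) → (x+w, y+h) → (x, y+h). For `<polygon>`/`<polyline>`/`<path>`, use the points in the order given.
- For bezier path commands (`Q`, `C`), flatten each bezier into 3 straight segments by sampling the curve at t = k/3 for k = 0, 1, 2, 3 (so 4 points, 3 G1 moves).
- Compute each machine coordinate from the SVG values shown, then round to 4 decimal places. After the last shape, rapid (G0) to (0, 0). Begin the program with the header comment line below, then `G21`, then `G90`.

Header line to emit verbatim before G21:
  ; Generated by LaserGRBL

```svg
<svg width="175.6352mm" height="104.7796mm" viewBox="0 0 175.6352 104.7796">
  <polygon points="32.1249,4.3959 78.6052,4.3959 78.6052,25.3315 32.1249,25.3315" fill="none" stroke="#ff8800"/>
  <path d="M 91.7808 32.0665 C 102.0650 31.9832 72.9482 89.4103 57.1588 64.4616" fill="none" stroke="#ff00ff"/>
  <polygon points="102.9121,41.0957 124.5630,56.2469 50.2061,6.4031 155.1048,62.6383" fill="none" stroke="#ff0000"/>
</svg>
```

; Generated by LaserGRBL
G21
G90
G0 X32.1249 Y100.3837
M3 S400
G1 X78.6052 Y100.3837 F2255
G1 X78.6052 Y79.4481 F2255
G1 X32.1249 Y79.4481 F2255
G1 X32.1249 Y100.3837 F2255
M5
G0 X91.7808 Y72.7131
M3 S840
G1 X90.8842 Y58.8072 F813
G1 X75.4378 Y37.6469 F813
G1 X57.1588 Y40.3180 F813
M5
G0 X102.9121 Y63.6839
M3 S603
G1 X124.5630 Y48.5327 F1999
G1 X50.2061 Y98.3765 F1999
G1 X155.1048 Y42.1413 F1999
G1 X102.9121 Y63.6839 F1999
M5
G0 X0.0000 Y0.0000

viewBox `0 0 175.6352 104.7796` with mm width/height → 1 unit = 1 mm. Flip: y_m = 104.7796 − y_svg.

**Shape 1** — `<polygon>` rectangle, stroke `#ff8800` → engrave (S400, F2255). Machine vertices: (32.1249,100.3837) → (78.6052,100.3837) → (78.6052,79.4481) → (32.1249,79.4481) → (32.1249,100.3837). Closed: final G1 returns to the first vertex.

**Shape 2** — `<path>` cubic bezier, stroke `#ff00ff` → cut (S840, F813). Control points (SVG): P0=(91.7808,32.0665), P1=(102.0650,31.9832), P2=(72.9482,89.4103), P3=(57.1588,64.4616); sampled at t=k/3. Machine vertices: (91.7808,72.7131) → (90.8842,58.8072) → (75.4378,37.6469) → (57.1588,40.3180). Open path.

**Shape 3** — `<polygon>` closed polygon, stroke `#ff0000` → score (S603, F1999). Machine vertices: (102.9121,63.6839) → (124.5630,48.5327) → (50.2061,98.3765) → (155.1048,42.1413) → (102.9121,63.6839). Closed: final G1 returns to the first vertex.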